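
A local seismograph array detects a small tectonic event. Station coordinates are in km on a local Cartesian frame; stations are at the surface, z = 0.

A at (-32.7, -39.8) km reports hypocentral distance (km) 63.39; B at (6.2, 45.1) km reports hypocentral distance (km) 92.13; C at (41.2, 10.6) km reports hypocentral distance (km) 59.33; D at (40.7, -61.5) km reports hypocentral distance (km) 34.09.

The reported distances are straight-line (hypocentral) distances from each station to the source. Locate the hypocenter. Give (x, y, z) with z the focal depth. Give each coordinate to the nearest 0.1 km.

x ≈ 26.1 km, y ≈ -41.7 km, depth ≈ 23.6 km

Each station gives a sphere (x−x_i)² + (y−y_i)² + z² = d_i² (stations at z=0).
Subtracting the A sphere from B and C: z² cancels, leaving linear equations in x and y:
77.8 x + 169.8 y = -5050.52
147.8 x + 100.8 y = -345.29
Solving: x ≈ 26.107, y ≈ -41.706 km (keep extra digits for the depth step; rounded: 26.1, -41.7).
Then from the A sphere: z² = 63.39² − (x + 32.7)² − (y + 39.8)² with x = 26.107, y = -41.706, so z ≈ 23.588 ≈ 23.6 km.
Check against D (with the unrounded solution): distance 34.07 ≈ 34.09 km. ✓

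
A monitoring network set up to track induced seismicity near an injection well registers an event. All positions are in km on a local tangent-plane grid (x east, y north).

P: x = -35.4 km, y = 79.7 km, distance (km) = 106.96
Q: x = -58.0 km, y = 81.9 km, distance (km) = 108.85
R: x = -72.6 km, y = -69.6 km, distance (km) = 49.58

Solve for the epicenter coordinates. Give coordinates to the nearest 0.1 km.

Circle about each station: (x + 35.4)² + (y − 79.7)² = 106.96²; (x + 58.0)² + (y − 81.9)² = 108.85²; (x + 72.6)² + (y + 69.6)² = 49.58².
Subtracting the P equation from the Q and R equations removes the quadratic terms:
-45.2 x + 4.4 y = 2058.48
-74.4 x − 298.6 y = 11491.94
Solving the 2×2 system: x ≈ -48.1, y ≈ -26.5 km.
Check against P (with the unrounded x, y): √((x + 35.4)²+(y − 79.7)²) = 106.96 ≈ 106.96 km. ✓

x ≈ -48.1 km, y ≈ -26.5 km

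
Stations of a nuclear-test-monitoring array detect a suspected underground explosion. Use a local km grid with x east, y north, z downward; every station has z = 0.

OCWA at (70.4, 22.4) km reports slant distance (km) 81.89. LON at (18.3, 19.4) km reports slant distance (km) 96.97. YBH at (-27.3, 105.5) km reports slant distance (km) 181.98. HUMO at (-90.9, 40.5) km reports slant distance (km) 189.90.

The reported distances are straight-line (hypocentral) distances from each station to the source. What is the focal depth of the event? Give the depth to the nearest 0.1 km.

z ≈ 59.3 km

Each station gives a sphere (x−x_i)² + (y−y_i)² + z² = d_i² (stations at z=0).
Subtracting the OCWA sphere from LON and YBH: z² cancels, leaving linear equations in x and y:
-104.2 x − 6.0 y = -7443.88
-195.4 x + 166.2 y = -19993.13
Solving: x ≈ 73.396, y ≈ -34.004 km (keep extra digits for the depth step; rounded: 73.4, -34.0).
Then from the OCWA sphere: z² = 81.89² − (x − 70.4)² − (y − 22.4)² with x = 73.396, y = -34.004, so z ≈ 59.292 ≈ 59.3 km.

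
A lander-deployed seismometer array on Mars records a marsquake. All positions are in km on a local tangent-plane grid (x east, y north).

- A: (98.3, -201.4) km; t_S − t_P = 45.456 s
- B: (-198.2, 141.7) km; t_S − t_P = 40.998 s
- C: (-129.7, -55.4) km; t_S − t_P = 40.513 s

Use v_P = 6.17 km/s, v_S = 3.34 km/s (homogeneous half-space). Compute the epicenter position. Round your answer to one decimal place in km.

(100.1, 129.6)

Distance from S−P lag: d = Δt · v_P v_S / (v_P − v_S) = Δt · (6.17·3.34)/(6.17−3.34) ≈ 7.2819·Δt.
So d_A = 331.01, d_B = 298.54, d_C = 295.01 km.
Circle about each station: (x − 98.3)² + (y + 201.4)² = 331.01²; (x + 198.2)² + (y − 141.7)² = 298.54²; (x + 129.7)² + (y + 55.4)² = 295.01².
Subtracting the A equation from the B and C equations removes the quadratic terms:
-593.0 x + 686.2 y = 29578.77
-456.0 x + 292.0 y = -7796.88
Solving the 2×2 system: x ≈ 100.1, y ≈ 129.6 km.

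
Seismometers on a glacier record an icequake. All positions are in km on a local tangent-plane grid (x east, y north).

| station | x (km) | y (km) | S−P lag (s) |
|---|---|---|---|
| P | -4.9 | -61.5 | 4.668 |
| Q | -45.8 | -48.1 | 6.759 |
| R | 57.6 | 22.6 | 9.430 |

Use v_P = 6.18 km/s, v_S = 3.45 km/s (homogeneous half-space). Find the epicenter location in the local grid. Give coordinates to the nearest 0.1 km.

x ≈ 2.0 km, y ≈ -25.7 km

Distance from S−P lag: d = Δt · v_P v_S / (v_P − v_S) = Δt · (6.18·3.45)/(6.18−3.45) ≈ 7.8099·Δt.
So d_P = 36.46, d_Q = 52.79, d_R = 73.65 km.
Circle about each station: (x + 4.9)² + (y + 61.5)² = 36.46²; (x + 45.8)² + (y + 48.1)² = 52.79²; (x − 57.6)² + (y − 22.6)² = 73.65².
Subtracting pairs of circle equations eliminates x²+y² and gives linear equations (the radical axes):
-81.8 x + 26.8 y = -852.46
125.0 x + 168.2 y = -4072.73
Solving the 2×2 system: x ≈ 2.0, y ≈ -25.7 km.
Check against P (with the unrounded x, y): √((x + 4.9)²+(y + 61.5)²) = 36.46 ≈ 36.46 km. ✓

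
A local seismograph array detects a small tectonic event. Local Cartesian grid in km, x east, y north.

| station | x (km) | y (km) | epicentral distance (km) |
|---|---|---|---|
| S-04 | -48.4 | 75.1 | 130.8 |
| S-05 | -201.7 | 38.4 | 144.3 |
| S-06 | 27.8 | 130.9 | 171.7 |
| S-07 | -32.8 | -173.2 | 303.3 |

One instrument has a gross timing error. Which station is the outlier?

Solve using three stations at a time. Using S-04, S-05, S-06 (subtract circle equations pairwise → linear system) gives (x, y) ≈ (-139.8, 169.0).
Distances from that point to each station vs reported:
  S-04: calculated 131.0 vs reported 130.8 → residual 0.2 km
  S-05: calculated 144.5 vs reported 144.3 → residual 0.2 km
  S-06: calculated 171.9 vs reported 171.7 → residual 0.2 km
  S-07: calculated 358.5 vs reported 303.3 → residual 55.2 km
S-04, S-05, S-06 are mutually consistent (residuals ≈ 0); S-07 is off by 55.2 km.

S-07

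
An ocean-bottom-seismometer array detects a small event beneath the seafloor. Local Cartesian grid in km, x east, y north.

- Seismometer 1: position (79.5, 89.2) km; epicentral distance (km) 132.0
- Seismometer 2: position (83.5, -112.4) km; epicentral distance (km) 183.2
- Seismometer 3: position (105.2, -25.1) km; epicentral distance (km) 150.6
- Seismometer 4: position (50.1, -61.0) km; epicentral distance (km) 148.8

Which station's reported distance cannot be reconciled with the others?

Seismometer 4

Solve using three stations at a time. Using Seismometer 1, Seismometer 2, Seismometer 3 (subtract circle equations pairwise → linear system) gives (x, y) ≈ (-36.4, 26.1).
Distances from that point to each station vs reported:
  Seismometer 1: calculated 132.0 vs reported 132.0 → residual 0.0 km
  Seismometer 2: calculated 183.2 vs reported 183.2 → residual 0.0 km
  Seismometer 3: calculated 150.6 vs reported 150.6 → residual 0.0 km
  Seismometer 4: calculated 122.8 vs reported 148.8 → residual 26.0 km
Seismometer 1, Seismometer 2, Seismometer 3 are mutually consistent (residuals ≈ 0); Seismometer 4 is off by 26.0 km.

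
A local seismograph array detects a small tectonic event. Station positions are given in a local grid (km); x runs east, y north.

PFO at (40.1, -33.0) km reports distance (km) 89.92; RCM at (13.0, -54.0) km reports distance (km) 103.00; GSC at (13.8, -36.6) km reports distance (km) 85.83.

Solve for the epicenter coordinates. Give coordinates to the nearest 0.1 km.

1.9 km east, 48.4 km north

Circle about each station: (x − 40.1)² + (y + 33.0)² = 89.92²; (x − 13.0)² + (y + 54.0)² = 103.00²; (x − 13.8)² + (y + 36.6)² = 85.83².
Subtracting the PFO equation from the RCM and GSC equations removes the quadratic terms:
-54.2 x − 42.0 y = -2135.40
-52.6 x − 7.2 y = -448.19
Solving the 2×2 system: x ≈ 1.9, y ≈ 48.4 km.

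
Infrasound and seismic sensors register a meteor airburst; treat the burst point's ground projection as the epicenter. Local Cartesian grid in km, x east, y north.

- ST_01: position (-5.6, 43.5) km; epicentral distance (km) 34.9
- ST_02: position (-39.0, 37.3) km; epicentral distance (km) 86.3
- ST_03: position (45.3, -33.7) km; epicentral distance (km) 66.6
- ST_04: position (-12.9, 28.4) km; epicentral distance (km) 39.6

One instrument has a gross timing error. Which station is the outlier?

ST_02

Solve using three stations at a time. Using ST_01, ST_03, ST_04 (subtract circle equations pairwise → linear system) gives (x, y) ≈ (26.6, 30.2).
Distances from that point to each station vs reported:
  ST_01: calculated 34.9 vs reported 34.9 → residual 0.0 km
  ST_02: calculated 66.0 vs reported 86.3 → residual 20.3 km
  ST_03: calculated 66.6 vs reported 66.6 → residual 0.0 km
  ST_04: calculated 39.6 vs reported 39.6 → residual 0.0 km
ST_01, ST_03, ST_04 are mutually consistent (residuals ≈ 0); ST_02 is off by 20.3 km.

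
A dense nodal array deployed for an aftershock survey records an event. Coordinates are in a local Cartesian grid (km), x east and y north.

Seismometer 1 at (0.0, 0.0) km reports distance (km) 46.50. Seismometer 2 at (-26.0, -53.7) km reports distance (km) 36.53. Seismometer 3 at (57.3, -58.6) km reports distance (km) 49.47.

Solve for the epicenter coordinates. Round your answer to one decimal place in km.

Circle about each station: x² + y² = 46.50²; (x + 26.0)² + (y + 53.7)² = 36.53²; (x − 57.3)² + (y + 58.6)² = 49.47².
Subtracting pairs of circle equations eliminates x²+y² and gives linear equations (the radical axes):
-52.0 x − 107.4 y = 4387.50
114.6 x − 117.2 y = 6432.22
Solving the 2×2 system: x ≈ 9.6, y ≈ -45.5 km.
Check against Seismometer 1 (with the unrounded x, y): √(x²+y²) = 46.50 ≈ 46.50 km. ✓

9.6 km east, -45.5 km north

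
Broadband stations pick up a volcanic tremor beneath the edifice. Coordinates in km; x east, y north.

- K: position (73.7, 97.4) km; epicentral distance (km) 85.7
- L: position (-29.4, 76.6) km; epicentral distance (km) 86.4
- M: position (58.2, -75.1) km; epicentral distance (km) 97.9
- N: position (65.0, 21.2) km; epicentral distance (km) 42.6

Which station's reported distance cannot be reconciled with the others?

N

Solve using three stations at a time. Using K, L, M (subtract circle equations pairwise → linear system) gives (x, y) ≈ (36.2, 20.3).
Distances from that point to each station vs reported:
  K: calculated 85.7 vs reported 85.7 → residual 0.0 km
  L: calculated 86.4 vs reported 86.4 → residual 0.0 km
  M: calculated 97.9 vs reported 97.9 → residual 0.0 km
  N: calculated 28.8 vs reported 42.6 → residual 13.8 km
K, L, M are mutually consistent (residuals ≈ 0); N is off by 13.8 km.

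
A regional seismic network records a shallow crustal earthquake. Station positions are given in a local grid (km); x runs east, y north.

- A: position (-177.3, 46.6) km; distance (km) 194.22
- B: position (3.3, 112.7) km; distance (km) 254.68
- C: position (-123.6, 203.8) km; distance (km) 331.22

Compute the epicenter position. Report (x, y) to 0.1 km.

(-87.1, -125.4)

Circle about each station: (x + 177.3)² + (y − 46.6)² = 194.22²; (x − 3.3)² + (y − 112.7)² = 254.68²; (x + 123.6)² + (y − 203.8)² = 331.22².
Subtracting the A equation from the B and C equations removes the quadratic terms:
361.2 x + 132.2 y = -48035.16
107.4 x + 314.4 y = -48780.73
Solving the 2×2 system: x ≈ -87.1, y ≈ -125.4 km.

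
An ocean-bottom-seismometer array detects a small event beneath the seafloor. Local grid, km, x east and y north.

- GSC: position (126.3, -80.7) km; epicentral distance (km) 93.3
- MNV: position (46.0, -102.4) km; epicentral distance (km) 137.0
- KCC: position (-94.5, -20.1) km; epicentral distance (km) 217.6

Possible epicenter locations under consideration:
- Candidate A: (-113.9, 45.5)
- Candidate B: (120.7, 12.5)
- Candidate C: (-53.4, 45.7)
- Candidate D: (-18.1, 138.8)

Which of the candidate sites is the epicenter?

For each candidate, compare |candidate − station| to the reported distance:
Candidate A: residuals GSC 178.0, MNV 80.8, KCC 149.2 → max 178.0 km
Candidate B: residuals GSC 0.1, MNV 0.0, KCC 0.1 → max 0.1 km
Candidate C: residuals GSC 126.4, MNV 41.4, KCC 140.0 → max 140.0 km
Candidate D: residuals GSC 169.4, MNV 112.6, KCC 41.3 → max 169.4 km
Only Candidate B has all residuals ≈ 0.

Candidate B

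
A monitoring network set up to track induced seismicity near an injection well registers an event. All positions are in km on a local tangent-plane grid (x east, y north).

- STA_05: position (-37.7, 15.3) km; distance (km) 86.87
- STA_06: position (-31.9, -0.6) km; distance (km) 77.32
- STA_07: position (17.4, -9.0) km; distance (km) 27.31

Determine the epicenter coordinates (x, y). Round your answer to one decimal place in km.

Circle about each station: (x + 37.7)² + (y − 15.3)² = 86.87²; (x + 31.9)² + (y + 0.6)² = 77.32²; (x − 17.4)² + (y + 9.0)² = 27.31².
Subtracting pairs of circle equations eliminates x²+y² and gives linear equations (the radical axes):
11.6 x − 31.8 y = 930.60
110.2 x − 48.6 y = 5528.94
Solving the 2×2 system: x ≈ 44.4, y ≈ -13.1 km.
Check against STA_05 (with the unrounded x, y): √((x + 37.7)²+(y − 15.3)²) = 86.87 ≈ 86.87 km. ✓

x ≈ 44.4 km, y ≈ -13.1 km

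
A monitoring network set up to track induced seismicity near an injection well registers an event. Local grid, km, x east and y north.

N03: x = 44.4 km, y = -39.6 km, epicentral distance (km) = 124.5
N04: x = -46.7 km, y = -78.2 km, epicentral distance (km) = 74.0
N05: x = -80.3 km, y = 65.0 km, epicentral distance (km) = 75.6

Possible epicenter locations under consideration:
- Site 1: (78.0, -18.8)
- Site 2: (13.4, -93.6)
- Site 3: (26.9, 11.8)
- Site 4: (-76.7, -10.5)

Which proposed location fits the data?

Site 4

For each candidate, compare |candidate − station| to the reported distance:
Site 1: residuals N03 85.0, N04 64.1, N05 103.5 → max 103.5 km
Site 2: residuals N03 62.2, N04 12.0, N05 108.6 → max 108.6 km
Site 3: residuals N03 70.2, N04 42.3, N05 44.1 → max 70.2 km
Site 4: residuals N03 0.0, N04 0.0, N05 0.0 → max 0.0 km
Only Site 4 has all residuals ≈ 0.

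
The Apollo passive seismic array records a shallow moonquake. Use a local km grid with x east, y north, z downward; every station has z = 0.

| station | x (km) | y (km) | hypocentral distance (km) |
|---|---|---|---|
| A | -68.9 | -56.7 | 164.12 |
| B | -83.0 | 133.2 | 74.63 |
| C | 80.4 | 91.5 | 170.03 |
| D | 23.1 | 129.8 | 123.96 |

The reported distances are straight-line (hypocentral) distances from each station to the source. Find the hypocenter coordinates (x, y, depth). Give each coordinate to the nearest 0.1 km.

x ≈ -77.3 km, y ≈ 94.4 km, depth ≈ 63.5 km

Each station gives a sphere (x−x_i)² + (y−y_i)² + z² = d_i² (stations at z=0).
Subtracting the A sphere from B and C: z² cancels, leaving linear equations in x and y:
-28.2 x + 379.8 y = 38034.88
298.6 x + 296.4 y = 4899.48
Solving: x ≈ -77.301, y ≈ 94.405 km (keep extra digits for the depth step; rounded: -77.3, 94.4).
Then from the A sphere: z² = 164.12² − (x + 68.9)² − (y + 56.7)² with x = -77.301, y = 94.405, so z ≈ 63.499 ≈ 63.5 km.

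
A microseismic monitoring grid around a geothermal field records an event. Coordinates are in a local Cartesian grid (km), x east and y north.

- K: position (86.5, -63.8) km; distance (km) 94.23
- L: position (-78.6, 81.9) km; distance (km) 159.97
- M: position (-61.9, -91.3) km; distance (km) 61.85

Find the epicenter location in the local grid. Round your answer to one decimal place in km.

(-7.7, -61.5)

Circle about each station: (x − 86.5)² + (y + 63.8)² = 94.23²; (x + 78.6)² + (y − 81.9)² = 159.97²; (x + 61.9)² + (y + 91.3)² = 61.85².
Subtracting pairs of circle equations eliminates x²+y² and gives linear equations (the radical axes):
-330.2 x + 291.4 y = -15378.23
-296.8 x − 55.0 y = 5668.48
Solving the 2×2 system: x ≈ -7.7, y ≈ -61.5 km.
Check against K (with the unrounded x, y): √((x − 86.5)²+(y + 63.8)²) = 94.23 ≈ 94.23 km. ✓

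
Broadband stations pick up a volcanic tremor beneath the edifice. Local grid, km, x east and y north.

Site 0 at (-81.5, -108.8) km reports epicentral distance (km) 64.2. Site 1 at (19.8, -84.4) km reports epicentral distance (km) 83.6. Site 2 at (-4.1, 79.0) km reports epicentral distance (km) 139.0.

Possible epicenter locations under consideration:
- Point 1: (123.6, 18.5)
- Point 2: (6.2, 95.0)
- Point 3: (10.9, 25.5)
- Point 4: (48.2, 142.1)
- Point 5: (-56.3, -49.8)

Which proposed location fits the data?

For each candidate, compare |candidate − station| to the reported distance:
Point 1: residuals Site 0 177.2, Site 1 62.6, Site 2 2.3 → max 177.2 km
Point 2: residuals Site 0 157.7, Site 1 96.3, Site 2 120.0 → max 157.7 km
Point 3: residuals Site 0 98.8, Site 1 26.7, Site 2 83.4 → max 98.8 km
Point 4: residuals Site 0 218.2, Site 1 144.7, Site 2 57.0 → max 218.2 km
Point 5: residuals Site 0 0.0, Site 1 0.0, Site 2 0.0 → max 0.0 km
Only Point 5 has all residuals ≈ 0.

Point 5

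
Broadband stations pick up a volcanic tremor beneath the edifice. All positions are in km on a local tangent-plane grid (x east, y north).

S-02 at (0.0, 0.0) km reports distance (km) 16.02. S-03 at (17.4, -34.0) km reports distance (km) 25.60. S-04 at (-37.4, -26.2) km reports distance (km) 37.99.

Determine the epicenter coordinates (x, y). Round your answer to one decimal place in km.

Circle about each station: x² + y² = 16.02²; (x − 17.4)² + (y + 34.0)² = 25.60²; (x + 37.4)² + (y + 26.2)² = 37.99².
Subtracting pairs of circle equations eliminates x²+y² and gives linear equations (the radical axes):
34.8 x − 68.0 y = 1060.04
-74.8 x − 52.4 y = 898.60
Solving the 2×2 system: x ≈ -0.8, y ≈ -16.0 km.

-0.8 km east, -16.0 km north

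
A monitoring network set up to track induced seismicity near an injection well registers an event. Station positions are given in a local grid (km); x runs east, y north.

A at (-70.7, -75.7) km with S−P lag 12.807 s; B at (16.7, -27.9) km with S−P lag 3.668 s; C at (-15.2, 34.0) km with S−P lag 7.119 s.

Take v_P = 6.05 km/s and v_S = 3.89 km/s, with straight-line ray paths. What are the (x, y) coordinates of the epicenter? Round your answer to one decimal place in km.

Distance from S−P lag: d = Δt · v_P v_S / (v_P − v_S) = Δt · (6.05·3.89)/(6.05−3.89) ≈ 10.8956·Δt.
So d_A = 139.54, d_B = 39.97, d_C = 77.57 km.
Circle about each station: (x + 70.7)² + (y + 75.7)² = 139.54²; (x − 16.7)² + (y + 27.9)² = 39.97²; (x + 15.2)² + (y − 34.0)² = 77.57².
Subtracting pairs of circle equations eliminates x²+y² and gives linear equations (the radical axes):
174.8 x + 95.6 y = 8202.13
111.0 x + 219.4 y = 4112.37
Solving the 2×2 system: x ≈ 50.7, y ≈ -6.9 km.

x ≈ 50.7 km, y ≈ -6.9 km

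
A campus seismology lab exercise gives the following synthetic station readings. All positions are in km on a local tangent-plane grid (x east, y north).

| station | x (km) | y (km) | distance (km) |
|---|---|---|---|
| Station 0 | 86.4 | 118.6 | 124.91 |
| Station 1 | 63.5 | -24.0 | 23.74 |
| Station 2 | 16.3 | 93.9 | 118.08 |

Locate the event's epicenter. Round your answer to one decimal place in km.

Circle about each station: (x − 86.4)² + (y − 118.6)² = 124.91²; (x − 63.5)² + (y + 24.0)² = 23.74²; (x − 16.3)² + (y − 93.9)² = 118.08².
Subtracting the Station 0 equation from the Station 1 and Station 2 equations removes the quadratic terms:
-45.8 x − 285.2 y = -1883.75
-140.2 x − 49.4 y = -10788.40
Solving the 2×2 system: x ≈ 79.1, y ≈ -6.1 km.
Check against Station 0 (with the unrounded x, y): √((x − 86.4)²+(y − 118.6)²) = 124.91 ≈ 124.91 km. ✓

(79.1, -6.1)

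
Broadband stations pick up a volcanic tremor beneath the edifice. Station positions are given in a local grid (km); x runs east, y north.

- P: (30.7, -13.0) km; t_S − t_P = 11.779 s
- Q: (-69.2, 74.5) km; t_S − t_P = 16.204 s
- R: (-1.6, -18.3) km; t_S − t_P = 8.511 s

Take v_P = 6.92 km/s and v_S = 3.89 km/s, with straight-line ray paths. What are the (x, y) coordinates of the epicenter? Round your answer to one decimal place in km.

Distance from S−P lag: d = Δt · v_P v_S / (v_P − v_S) = Δt · (6.92·3.89)/(6.92−3.89) ≈ 8.8841·Δt.
So d_P = 104.65, d_Q = 143.96, d_R = 75.61 km.
Circle about each station: (x − 30.7)² + (y + 13.0)² = 104.65²; (x + 69.2)² + (y − 74.5)² = 143.96²; (x + 1.6)² + (y + 18.3)² = 75.61².
Subtracting the P equation from the Q and R equations removes the quadratic terms:
-199.8 x + 175.0 y = -545.46
-64.6 x − 10.6 y = 4460.71
Solving the 2×2 system: x ≈ -57.7, y ≈ -69.0 km.

x ≈ -57.7 km, y ≈ -69.0 km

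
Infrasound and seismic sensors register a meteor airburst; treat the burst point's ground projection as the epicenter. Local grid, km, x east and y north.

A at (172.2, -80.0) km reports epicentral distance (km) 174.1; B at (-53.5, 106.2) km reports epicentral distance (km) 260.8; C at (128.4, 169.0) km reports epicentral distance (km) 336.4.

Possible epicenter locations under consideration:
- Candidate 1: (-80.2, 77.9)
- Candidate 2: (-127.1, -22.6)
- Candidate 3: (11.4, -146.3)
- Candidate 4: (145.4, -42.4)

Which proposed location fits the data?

For each candidate, compare |candidate − station| to the reported distance:
Candidate 1: residuals A 123.6, B 221.9, C 108.8 → max 221.9 km
Candidate 2: residuals A 130.7, B 112.5, C 17.0 → max 130.7 km
Candidate 3: residuals A 0.2, B 0.1, C 0.1 → max 0.2 km
Candidate 4: residuals A 127.9, B 12.5, C 124.3 → max 127.9 km
Only Candidate 3 has all residuals ≈ 0.

Candidate 3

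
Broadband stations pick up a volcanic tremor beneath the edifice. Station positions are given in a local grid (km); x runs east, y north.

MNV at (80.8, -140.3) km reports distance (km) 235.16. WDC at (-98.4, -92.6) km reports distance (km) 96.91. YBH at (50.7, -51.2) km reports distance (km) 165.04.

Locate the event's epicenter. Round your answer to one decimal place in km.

Circle about each station: (x − 80.8)² + (y + 140.3)² = 235.16²; (x + 98.4)² + (y + 92.6)² = 96.91²; (x − 50.7)² + (y + 51.2)² = 165.04².
Subtracting pairs of circle equations eliminates x²+y² and gives linear equations (the radical axes):
-358.4 x + 95.4 y = 37953.27
-60.2 x + 178.2 y = 7041.22
Solving the 2×2 system: x ≈ -104.8, y ≈ 4.1 km.
Check against MNV (with the unrounded x, y): √((x − 80.8)²+(y + 140.3)²) = 235.16 ≈ 235.16 km. ✓

-104.8 km east, 4.1 km north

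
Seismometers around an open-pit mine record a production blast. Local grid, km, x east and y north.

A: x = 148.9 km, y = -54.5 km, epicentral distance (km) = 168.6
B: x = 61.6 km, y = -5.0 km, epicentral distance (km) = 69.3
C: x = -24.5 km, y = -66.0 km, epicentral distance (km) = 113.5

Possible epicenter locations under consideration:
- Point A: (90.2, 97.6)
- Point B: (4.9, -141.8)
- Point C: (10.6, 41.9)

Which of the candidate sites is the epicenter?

For each candidate, compare |candidate − station| to the reported distance:
Point A: residuals A 5.6, B 37.2, C 86.3 → max 86.3 km
Point B: residuals A 0.2, B 78.8, C 32.2 → max 78.8 km
Point C: residuals A 0.0, B 0.0, C 0.0 → max 0.0 km
Only Point C has all residuals ≈ 0.

Point C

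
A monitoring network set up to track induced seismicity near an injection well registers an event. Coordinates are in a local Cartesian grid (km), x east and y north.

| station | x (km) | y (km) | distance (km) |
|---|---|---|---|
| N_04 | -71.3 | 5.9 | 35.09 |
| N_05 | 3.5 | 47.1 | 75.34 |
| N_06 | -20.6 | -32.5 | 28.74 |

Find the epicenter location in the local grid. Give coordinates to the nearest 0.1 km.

Circle about each station: (x + 71.3)² + (y − 5.9)² = 35.09²; (x − 3.5)² + (y − 47.1)² = 75.34²; (x + 20.6)² + (y + 32.5)² = 28.74².
Subtracting pairs of circle equations eliminates x²+y² and gives linear equations (the radical axes):
149.6 x + 82.4 y = -7332.65
101.4 x − 76.8 y = -3232.57
Solving the 2×2 system: x ≈ -41.8, y ≈ -13.1 km.

x ≈ -41.8 km, y ≈ -13.1 km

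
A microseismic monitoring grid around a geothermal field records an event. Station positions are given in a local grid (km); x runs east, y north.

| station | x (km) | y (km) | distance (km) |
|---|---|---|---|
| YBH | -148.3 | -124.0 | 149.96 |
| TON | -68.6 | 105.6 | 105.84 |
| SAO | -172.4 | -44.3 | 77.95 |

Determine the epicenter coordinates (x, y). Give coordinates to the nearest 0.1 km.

-137.9 km east, 25.6 km north

Circle about each station: (x + 148.3)² + (y + 124.0)² = 149.96²; (x + 68.6)² + (y − 105.6)² = 105.84²; (x + 172.4)² + (y + 44.3)² = 77.95².
Subtracting the YBH equation from the TON and SAO equations removes the quadratic terms:
159.4 x + 459.2 y = -10225.67
-48.2 x + 159.4 y = 10727.16
Solving the 2×2 system: x ≈ -137.9, y ≈ 25.6 km.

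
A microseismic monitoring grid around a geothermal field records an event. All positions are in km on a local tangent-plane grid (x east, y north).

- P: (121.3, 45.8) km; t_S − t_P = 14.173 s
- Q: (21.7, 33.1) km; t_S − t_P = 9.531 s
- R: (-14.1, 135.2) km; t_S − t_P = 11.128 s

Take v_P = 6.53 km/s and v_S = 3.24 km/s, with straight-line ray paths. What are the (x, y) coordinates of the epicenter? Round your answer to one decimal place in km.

Distance from S−P lag: d = Δt · v_P v_S / (v_P − v_S) = Δt · (6.53·3.24)/(6.53−3.24) ≈ 6.4308·Δt.
So d_P = 91.14, d_Q = 61.29, d_R = 71.56 km.
Circle about each station: (x − 121.3)² + (y − 45.8)² = 91.14²; (x − 21.7)² + (y − 33.1)² = 61.29²; (x + 14.1)² + (y − 135.2)² = 71.56².
Subtracting the P equation from the Q and R equations removes the quadratic terms:
-199.2 x − 25.4 y = -10694.79
-270.8 x + 178.8 y = 4852.19
Solving the 2×2 system: x ≈ 42.1, y ≈ 90.9 km.
Check against P (with the unrounded x, y): √((x − 121.3)²+(y − 45.8)²) = 91.14 ≈ 91.14 km. ✓

x ≈ 42.1 km, y ≈ 90.9 km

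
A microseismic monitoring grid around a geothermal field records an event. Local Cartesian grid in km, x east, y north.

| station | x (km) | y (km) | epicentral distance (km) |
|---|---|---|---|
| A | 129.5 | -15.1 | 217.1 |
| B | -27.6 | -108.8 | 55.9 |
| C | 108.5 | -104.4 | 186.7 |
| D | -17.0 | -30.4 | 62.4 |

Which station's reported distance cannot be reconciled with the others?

D

Solve using three stations at a time. Using A, B, C (subtract circle equations pairwise → linear system) gives (x, y) ≈ (-76.9, -82.4).
Distances from that point to each station vs reported:
  A: calculated 217.1 vs reported 217.1 → residual 0.0 km
  B: calculated 55.9 vs reported 55.9 → residual 0.0 km
  C: calculated 186.7 vs reported 186.7 → residual 0.0 km
  D: calculated 79.3 vs reported 62.4 → residual 16.9 km
A, B, C are mutually consistent (residuals ≈ 0); D is off by 16.9 km.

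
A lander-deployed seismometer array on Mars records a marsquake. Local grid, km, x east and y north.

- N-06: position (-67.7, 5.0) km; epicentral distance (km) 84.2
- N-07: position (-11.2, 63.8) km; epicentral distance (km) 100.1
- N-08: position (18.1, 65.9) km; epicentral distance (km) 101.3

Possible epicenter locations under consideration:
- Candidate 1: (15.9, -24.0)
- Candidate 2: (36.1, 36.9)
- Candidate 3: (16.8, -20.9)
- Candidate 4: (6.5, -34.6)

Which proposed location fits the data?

For each candidate, compare |candidate − station| to the reported distance:
Candidate 1: residuals N-06 4.3, N-07 8.2, N-08 11.4 → max 11.4 km
Candidate 2: residuals N-06 24.4, N-07 45.7, N-08 67.2 → max 67.2 km
Candidate 3: residuals N-06 4.2, N-07 10.9, N-08 14.5 → max 14.5 km
Candidate 4: residuals N-06 0.1, N-07 0.1, N-08 0.1 → max 0.1 km
Only Candidate 4 has all residuals ≈ 0.

Candidate 4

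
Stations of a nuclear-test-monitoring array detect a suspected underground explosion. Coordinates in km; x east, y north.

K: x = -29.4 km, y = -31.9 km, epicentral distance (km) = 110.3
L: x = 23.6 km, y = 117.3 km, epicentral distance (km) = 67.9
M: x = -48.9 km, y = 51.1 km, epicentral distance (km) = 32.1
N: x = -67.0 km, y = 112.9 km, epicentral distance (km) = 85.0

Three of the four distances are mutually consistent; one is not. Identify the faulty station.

Solve using three stations at a time. Using K, L, M (subtract circle equations pairwise → linear system) gives (x, y) ≈ (-32.0, 78.4).
Distances from that point to each station vs reported:
  K: calculated 110.3 vs reported 110.3 → residual 0.0 km
  L: calculated 67.9 vs reported 67.9 → residual 0.0 km
  M: calculated 32.1 vs reported 32.1 → residual 0.0 km
  N: calculated 49.2 vs reported 85.0 → residual 35.8 km
K, L, M are mutually consistent (residuals ≈ 0); N is off by 35.8 km.

N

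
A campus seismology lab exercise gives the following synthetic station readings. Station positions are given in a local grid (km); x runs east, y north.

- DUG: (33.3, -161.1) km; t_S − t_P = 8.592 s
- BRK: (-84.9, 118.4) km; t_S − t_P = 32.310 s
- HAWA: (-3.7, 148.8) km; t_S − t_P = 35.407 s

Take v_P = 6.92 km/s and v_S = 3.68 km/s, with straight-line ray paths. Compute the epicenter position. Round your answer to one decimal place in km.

-25.9 km east, -128.6 km north

Distance from S−P lag: d = Δt · v_P v_S / (v_P − v_S) = Δt · (6.92·3.68)/(6.92−3.68) ≈ 7.8598·Δt.
So d_DUG = 67.53, d_BRK = 253.95, d_HAWA = 278.29 km.
Circle about each station: (x − 33.3)² + (y + 161.1)² = 67.53²; (x + 84.9)² + (y − 118.4)² = 253.95²; (x + 3.7)² + (y − 148.8)² = 278.29².
Subtracting the DUG equation from the BRK and HAWA equations removes the quadratic terms:
-236.4 x + 559.0 y = -65765.83
-74.0 x + 619.8 y = -77791.99
Solving the 2×2 system: x ≈ -25.9, y ≈ -128.6 km.
Check against DUG (with the unrounded x, y): √((x − 33.3)²+(y + 161.1)²) = 67.54 ≈ 67.53 km. ✓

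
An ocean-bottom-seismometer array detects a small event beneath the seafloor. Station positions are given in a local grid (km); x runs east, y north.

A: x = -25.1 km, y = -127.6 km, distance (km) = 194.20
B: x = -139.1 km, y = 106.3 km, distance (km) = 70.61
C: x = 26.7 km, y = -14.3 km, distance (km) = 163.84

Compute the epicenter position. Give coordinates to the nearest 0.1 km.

Circle about each station: (x + 25.1)² + (y + 127.6)² = 194.20²; (x + 139.1)² + (y − 106.3)² = 70.61²; (x − 26.7)² + (y + 14.3)² = 163.84².
Subtracting the A equation from the B and C equations removes the quadratic terms:
-228.0 x + 467.8 y = 46464.60
103.6 x + 226.6 y = -5124.30
Solving the 2×2 system: x ≈ -129.1, y ≈ 36.4 km.

(-129.1, 36.4)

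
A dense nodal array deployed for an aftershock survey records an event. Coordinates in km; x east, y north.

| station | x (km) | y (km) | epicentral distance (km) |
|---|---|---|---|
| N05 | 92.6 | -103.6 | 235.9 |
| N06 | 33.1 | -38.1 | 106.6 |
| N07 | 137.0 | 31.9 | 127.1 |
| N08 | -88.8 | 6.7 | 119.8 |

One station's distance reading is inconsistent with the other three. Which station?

N05

Solve using three stations at a time. Using N06, N07, N08 (subtract circle equations pairwise → linear system) gives (x, y) ≈ (14.8, 67.0).
Distances from that point to each station vs reported:
  N05: calculated 187.5 vs reported 235.9 → residual 48.4 km
  N06: calculated 106.7 vs reported 106.6 → residual 0.1 km
  N07: calculated 127.1 vs reported 127.1 → residual 0.0 km
  N08: calculated 119.8 vs reported 119.8 → residual 0.0 km
N06, N07, N08 are mutually consistent (residuals ≈ 0); N05 is off by 48.4 km.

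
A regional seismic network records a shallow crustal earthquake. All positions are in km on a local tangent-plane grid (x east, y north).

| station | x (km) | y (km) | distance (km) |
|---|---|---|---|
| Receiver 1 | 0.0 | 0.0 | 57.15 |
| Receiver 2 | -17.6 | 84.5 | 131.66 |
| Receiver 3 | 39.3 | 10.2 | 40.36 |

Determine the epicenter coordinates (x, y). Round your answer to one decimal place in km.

x ≈ 49.3 km, y ≈ -28.9 km

Circle about each station: x² + y² = 57.15²; (x + 17.6)² + (y − 84.5)² = 131.66²; (x − 39.3)² + (y − 10.2)² = 40.36².
Subtracting pairs of circle equations eliminates x²+y² and gives linear equations (the radical axes):
-35.2 x + 169.0 y = -6618.22
78.6 x + 20.4 y = 3285.72
Solving the 2×2 system: x ≈ 49.3, y ≈ -28.9 km.
Check against Receiver 1 (with the unrounded x, y): √(x²+y²) = 57.14 ≈ 57.15 km. ✓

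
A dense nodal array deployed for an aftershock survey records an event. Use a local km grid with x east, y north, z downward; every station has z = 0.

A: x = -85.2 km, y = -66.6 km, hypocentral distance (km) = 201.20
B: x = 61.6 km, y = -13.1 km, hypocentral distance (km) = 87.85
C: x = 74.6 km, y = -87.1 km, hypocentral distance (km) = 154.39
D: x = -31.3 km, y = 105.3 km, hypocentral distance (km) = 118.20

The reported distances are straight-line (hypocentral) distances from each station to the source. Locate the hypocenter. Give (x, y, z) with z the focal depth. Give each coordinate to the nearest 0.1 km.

(64.1, 58.1, 51.4)

Each station gives a sphere (x−x_i)² + (y−y_i)² + z² = d_i² (stations at z=0).
Subtracting the A sphere from B and C: z² cancels, leaving linear equations in x and y:
293.6 x + 107.0 y = 25035.39
319.6 x − 41.0 y = 18102.14
Solving: x ≈ 64.094, y ≈ 58.106 km (keep extra digits for the depth step; rounded: 64.1, 58.1).
Then from the A sphere: z² = 201.20² − (x + 85.2)² − (y + 66.6)² with x = 64.094, y = 58.106, so z ≈ 51.392 ≈ 51.4 km.
Check against D (with the unrounded solution): distance 118.19 ≈ 118.20 km. ✓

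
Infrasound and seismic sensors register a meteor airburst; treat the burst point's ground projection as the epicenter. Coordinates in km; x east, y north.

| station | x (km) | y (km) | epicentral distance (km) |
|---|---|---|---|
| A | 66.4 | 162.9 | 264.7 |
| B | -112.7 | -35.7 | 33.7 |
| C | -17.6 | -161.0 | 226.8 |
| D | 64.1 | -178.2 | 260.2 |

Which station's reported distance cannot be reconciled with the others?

C

Solve using three stations at a time. Using A, B, D (subtract circle equations pairwise → linear system) gives (x, y) ≈ (-134.2, -9.8).
Distances from that point to each station vs reported:
  A: calculated 264.7 vs reported 264.7 → residual 0.0 km
  B: calculated 33.7 vs reported 33.7 → residual 0.0 km
  C: calculated 191.0 vs reported 226.8 → residual 35.8 km
  D: calculated 260.2 vs reported 260.2 → residual 0.0 km
A, B, D are mutually consistent (residuals ≈ 0); C is off by 35.8 km.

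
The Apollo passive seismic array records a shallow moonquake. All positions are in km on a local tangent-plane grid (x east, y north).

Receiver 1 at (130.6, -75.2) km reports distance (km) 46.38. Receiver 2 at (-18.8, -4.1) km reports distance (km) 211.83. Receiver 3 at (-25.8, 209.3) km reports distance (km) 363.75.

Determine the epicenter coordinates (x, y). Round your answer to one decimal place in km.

Circle about each station: (x − 130.6)² + (y + 75.2)² = 46.38²; (x + 18.8)² + (y + 4.1)² = 211.83²; (x + 25.8)² + (y − 209.3)² = 363.75².
Subtracting the Receiver 1 equation from the Receiver 2 and Receiver 3 equations removes the quadratic terms:
-298.8 x + 142.2 y = -65061.99
-312.8 x + 569.0 y = -108402.23
Solving the 2×2 system: x ≈ 172.1, y ≈ -95.9 km.

x ≈ 172.1 km, y ≈ -95.9 km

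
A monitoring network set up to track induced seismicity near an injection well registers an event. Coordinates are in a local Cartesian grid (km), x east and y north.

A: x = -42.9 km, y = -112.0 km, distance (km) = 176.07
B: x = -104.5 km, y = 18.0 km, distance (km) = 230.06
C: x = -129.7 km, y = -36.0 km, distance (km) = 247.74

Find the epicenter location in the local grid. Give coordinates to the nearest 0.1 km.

Circle about each station: (x + 42.9)² + (y + 112.0)² = 176.07²; (x + 104.5)² + (y − 18.0)² = 230.06²; (x + 129.7)² + (y + 36.0)² = 247.74².
Subtracting pairs of circle equations eliminates x²+y² and gives linear equations (the radical axes):
-123.2 x + 260.0 y = -25067.12
-173.6 x + 152.0 y = -26640.78
Solving the 2×2 system: x ≈ 118.0, y ≈ -40.5 km.
Check against A (with the unrounded x, y): √((x + 42.9)²+(y + 112.0)²) = 176.07 ≈ 176.07 km. ✓

x ≈ 118.0 km, y ≈ -40.5 km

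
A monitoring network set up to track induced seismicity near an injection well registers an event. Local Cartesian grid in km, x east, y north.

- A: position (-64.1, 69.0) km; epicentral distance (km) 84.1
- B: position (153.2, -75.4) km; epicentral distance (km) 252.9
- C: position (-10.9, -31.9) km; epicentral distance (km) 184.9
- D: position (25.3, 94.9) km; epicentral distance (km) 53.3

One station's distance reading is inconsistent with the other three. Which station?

A

Solve using three stations at a time. Using B, C, D (subtract circle equations pairwise → linear system) gives (x, y) ≈ (33.8, 147.5).
Distances from that point to each station vs reported:
  A: calculated 125.5 vs reported 84.1 → residual 41.4 km
  B: calculated 252.9 vs reported 252.9 → residual 0.0 km
  C: calculated 184.9 vs reported 184.9 → residual 0.0 km
  D: calculated 53.3 vs reported 53.3 → residual 0.0 km
B, C, D are mutually consistent (residuals ≈ 0); A is off by 41.4 km.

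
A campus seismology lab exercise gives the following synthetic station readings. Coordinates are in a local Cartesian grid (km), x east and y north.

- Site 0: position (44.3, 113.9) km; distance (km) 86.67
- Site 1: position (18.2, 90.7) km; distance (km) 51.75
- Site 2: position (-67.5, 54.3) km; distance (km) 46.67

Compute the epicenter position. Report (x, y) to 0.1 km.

Circle about each station: (x − 44.3)² + (y − 113.9)² = 86.67²; (x − 18.2)² + (y − 90.7)² = 51.75²; (x + 67.5)² + (y − 54.3)² = 46.67².
Subtracting pairs of circle equations eliminates x²+y² and gives linear equations (the radical axes):
-52.2 x − 46.4 y = -1544.34
-223.6 x − 119.2 y = -2097.36
Solving the 2×2 system: x ≈ -20.9, y ≈ 56.8 km.
Check against Site 0 (with the unrounded x, y): √((x − 44.3)²+(y − 113.9)²) = 86.67 ≈ 86.67 km. ✓

(-20.9, 56.8)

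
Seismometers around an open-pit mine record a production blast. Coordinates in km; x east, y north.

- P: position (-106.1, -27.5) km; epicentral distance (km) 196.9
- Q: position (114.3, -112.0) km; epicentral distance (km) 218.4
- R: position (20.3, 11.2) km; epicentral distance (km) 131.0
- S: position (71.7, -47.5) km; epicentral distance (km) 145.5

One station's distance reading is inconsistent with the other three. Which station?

R

Solve using three stations at a time. Using P, Q, S (subtract circle equations pairwise → linear system) gives (x, y) ≈ (47.3, 95.7).
Distances from that point to each station vs reported:
  P: calculated 196.7 vs reported 196.9 → residual 0.2 km
  Q: calculated 218.2 vs reported 218.4 → residual 0.2 km
  R: calculated 88.7 vs reported 131.0 → residual 42.3 km
  S: calculated 145.3 vs reported 145.5 → residual 0.2 km
P, Q, S are mutually consistent (residuals ≈ 0); R is off by 42.3 km.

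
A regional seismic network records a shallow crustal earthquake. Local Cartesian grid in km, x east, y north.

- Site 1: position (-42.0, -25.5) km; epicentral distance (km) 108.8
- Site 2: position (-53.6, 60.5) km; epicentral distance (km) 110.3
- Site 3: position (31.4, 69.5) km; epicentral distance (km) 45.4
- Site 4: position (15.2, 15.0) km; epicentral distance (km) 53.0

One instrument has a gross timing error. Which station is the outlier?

Solve using three stations at a time. Using Site 1, Site 2, Site 3 (subtract circle equations pairwise → linear system) gives (x, y) ≈ (52.1, 29.1).
Distances from that point to each station vs reported:
  Site 1: calculated 108.8 vs reported 108.8 → residual 0.0 km
  Site 2: calculated 110.3 vs reported 110.3 → residual 0.0 km
  Site 3: calculated 45.4 vs reported 45.4 → residual 0.0 km
  Site 4: calculated 39.5 vs reported 53.0 → residual 13.5 km
Site 1, Site 2, Site 3 are mutually consistent (residuals ≈ 0); Site 4 is off by 13.5 km.

Site 4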